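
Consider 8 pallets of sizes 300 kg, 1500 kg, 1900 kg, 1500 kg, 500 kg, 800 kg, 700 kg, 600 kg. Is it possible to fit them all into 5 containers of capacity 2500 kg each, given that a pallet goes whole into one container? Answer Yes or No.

Yes

A valid assignment using 4 containers:
  container 1: 1900 + 600 = 2500
  container 2: 1500 + 800 = 2300
  container 3: 1500 + 700 + 300 = 2500
  container 4: 500 = 500
That uses only 4 ≤ 5, so 5 containers are enough.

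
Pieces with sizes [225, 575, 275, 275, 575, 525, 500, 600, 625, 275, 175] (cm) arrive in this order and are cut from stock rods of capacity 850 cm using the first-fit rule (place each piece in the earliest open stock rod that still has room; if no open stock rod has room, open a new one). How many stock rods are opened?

7

  225 → stock rod 1 (new)  [load 225/850]
  575 → stock rod 1  [load 800/850]
  275 → stock rod 2 (new)  [load 275/850]
  275 → stock rod 2  [load 550/850]
  575 → stock rod 3 (new)  [load 575/850]
  525 → stock rod 4 (new)  [load 525/850]
  500 → stock rod 5 (new)  [load 500/850]
  600 → stock rod 6 (new)  [load 600/850]
  625 → stock rod 7 (new)  [load 625/850]
  275 → stock rod 2  [load 825/850]
  175 → stock rod 3  [load 750/850]
7 stock rods opened.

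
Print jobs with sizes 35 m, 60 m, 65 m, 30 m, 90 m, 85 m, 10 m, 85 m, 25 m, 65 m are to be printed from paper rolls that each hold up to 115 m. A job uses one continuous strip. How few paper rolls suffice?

Total = 90 + 85 + 85 + 65 + 65 + 60 + 35 + 30 + 25 + 10 = 550 m.
Lower bound: ⌈550/115⌉ = 5 paper rolls.
Also, 6 print jobs each exceed 115/2 m, and no two of those can share a roll, so at least 6 paper rolls are needed.
A packing using 6 paper rolls:
  roll 1: 90 + 25 = 115
  roll 2: 85 + 30 = 115
  roll 3: 85 + 10 = 95
  roll 4: 65 + 35 = 100
  roll 5: 65 = 65
  roll 6: 60 = 60
This matches the lower bound, so 6 is optimal.

6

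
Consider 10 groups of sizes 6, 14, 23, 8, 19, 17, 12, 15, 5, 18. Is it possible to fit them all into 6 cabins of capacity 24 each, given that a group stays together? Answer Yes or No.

No

Total = 137; ⌈137/24⌉ = 6.
The bound of 6 does not rule out 6, but exhaustive search shows no assignment into 6 cabins of capacity 24 exists — the minimum is 7.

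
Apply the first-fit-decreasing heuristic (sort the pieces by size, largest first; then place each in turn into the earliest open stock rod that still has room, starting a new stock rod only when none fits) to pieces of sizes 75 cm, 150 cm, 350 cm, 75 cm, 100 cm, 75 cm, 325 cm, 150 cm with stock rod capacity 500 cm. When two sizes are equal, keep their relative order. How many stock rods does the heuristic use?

Sorted descending: 350, 325, 150, 150, 100, 75, 75, 75.
  350 → stock rod 1 (new)  [load 350/500]
  325 → stock rod 2 (new)  [load 325/500]
  150 → stock rod 1  [load 500/500]
  150 → stock rod 2  [load 475/500]
  100 → stock rod 3 (new)  [load 100/500]
  75 → stock rod 3  [load 175/500]
  75 → stock rod 3  [load 250/500]
  75 → stock rod 3  [load 325/500]
3 stock rods opened.

3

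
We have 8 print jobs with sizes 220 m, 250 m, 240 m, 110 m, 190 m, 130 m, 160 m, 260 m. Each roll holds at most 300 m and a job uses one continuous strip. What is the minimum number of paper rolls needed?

6

Total = 260 + 250 + 240 + 220 + 190 + 160 + 130 + 110 = 1560 m.
Lower bound: ⌈1560/300⌉ = 6 paper rolls.
A packing using 6 paper rolls:
  roll 1: 260 = 260
  roll 2: 250 = 250
  roll 3: 240 = 240
  roll 4: 220 = 220
  roll 5: 190 + 110 = 300
  roll 6: 160 + 130 = 290
This matches the lower bound, so 6 is optimal.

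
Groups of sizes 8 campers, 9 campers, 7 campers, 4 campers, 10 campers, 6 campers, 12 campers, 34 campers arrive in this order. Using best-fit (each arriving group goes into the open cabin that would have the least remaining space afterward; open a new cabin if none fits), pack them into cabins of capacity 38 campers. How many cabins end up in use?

3

  8 → cabin 1 (new)  [load 8/38]
  9 → cabin 1  [load 17/38]
  7 → cabin 1  [load 24/38]
  4 → cabin 1  [load 28/38]
  10 → cabin 1  [load 38/38]
  6 → cabin 2 (new)  [load 6/38]
  12 → cabin 2  [load 18/38]
  34 → cabin 3 (new)  [load 34/38]
3 cabins opened.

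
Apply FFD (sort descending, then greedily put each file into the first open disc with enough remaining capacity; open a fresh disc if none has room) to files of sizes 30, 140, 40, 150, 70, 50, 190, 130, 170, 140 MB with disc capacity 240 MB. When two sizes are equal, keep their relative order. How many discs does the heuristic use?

6

Sorted descending: 190, 170, 150, 140, 140, 130, 70, 50, 40, 30.
  190 → disc 1 (new)  [load 190/240]
  170 → disc 2 (new)  [load 170/240]
  150 → disc 3 (new)  [load 150/240]
  140 → disc 4 (new)  [load 140/240]
  140 → disc 5 (new)  [load 140/240]
  130 → disc 6 (new)  [load 130/240]
  70 → disc 2  [load 240/240]
  50 → disc 1  [load 240/240]
  40 → disc 3  [load 190/240]
  30 → disc 3  [load 220/240]
6 discs opened.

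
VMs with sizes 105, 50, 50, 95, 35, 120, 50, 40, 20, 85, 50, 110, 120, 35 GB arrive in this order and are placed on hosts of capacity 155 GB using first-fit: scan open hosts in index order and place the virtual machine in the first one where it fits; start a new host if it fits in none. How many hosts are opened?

  105 → host 1 (new)  [load 105/155]
  50 → host 1  [load 155/155]
  50 → host 2 (new)  [load 50/155]
  95 → host 2  [load 145/155]
  35 → host 3 (new)  [load 35/155]
  120 → host 3  [load 155/155]
  50 → host 4 (new)  [load 50/155]
  40 → host 4  [load 90/155]
  20 → host 4  [load 110/155]
  85 → host 5 (new)  [load 85/155]
  50 → host 5  [load 135/155]
  110 → host 6 (new)  [load 110/155]
  120 → host 7 (new)  [load 120/155]
  35 → host 4  [load 145/155]
7 hosts opened.

7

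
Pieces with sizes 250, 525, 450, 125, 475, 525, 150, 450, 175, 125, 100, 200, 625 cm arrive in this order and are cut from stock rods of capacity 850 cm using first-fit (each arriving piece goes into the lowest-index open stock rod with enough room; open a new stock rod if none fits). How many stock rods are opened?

6

  250 → stock rod 1 (new)  [load 250/850]
  525 → stock rod 1  [load 775/850]
  450 → stock rod 2 (new)  [load 450/850]
  125 → stock rod 2  [load 575/850]
  475 → stock rod 3 (new)  [load 475/850]
  525 → stock rod 4 (new)  [load 525/850]
  150 → stock rod 2  [load 725/850]
  450 → stock rod 5 (new)  [load 450/850]
  175 → stock rod 3  [load 650/850]
  125 → stock rod 2  [load 850/850]
  100 → stock rod 3  [load 750/850]
  200 → stock rod 4  [load 725/850]
  625 → stock rod 6 (new)  [load 625/850]
6 stock rods opened.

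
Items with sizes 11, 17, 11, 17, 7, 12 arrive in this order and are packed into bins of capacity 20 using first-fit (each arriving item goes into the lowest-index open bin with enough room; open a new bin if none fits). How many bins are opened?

5

  11 → bin 1 (new)  [load 11/20]
  17 → bin 2 (new)  [load 17/20]
  11 → bin 3 (new)  [load 11/20]
  17 → bin 4 (new)  [load 17/20]
  7 → bin 1  [load 18/20]
  12 → bin 5 (new)  [load 12/20]
5 bins opened.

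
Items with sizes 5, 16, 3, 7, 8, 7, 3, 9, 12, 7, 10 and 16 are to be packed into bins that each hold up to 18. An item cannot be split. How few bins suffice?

Total = 16 + 16 + 12 + 10 + 9 + 8 + 7 + 7 + 7 + 5 + 3 + 3 = 103.
Lower bound: ⌈103/18⌉ = 6 bins.
A packing using 7 bins:
  bin 1: 16 = 16
  bin 2: 16 = 16
  bin 3: 12 + 5 = 17
  bin 4: 10 + 8 = 18
  bin 5: 9 + 7 = 16
  bin 6: 7 + 7 + 3 = 17
  bin 7: 3 = 3
No arrangement into 6 bins stays within capacity, so 7 is optimal.

7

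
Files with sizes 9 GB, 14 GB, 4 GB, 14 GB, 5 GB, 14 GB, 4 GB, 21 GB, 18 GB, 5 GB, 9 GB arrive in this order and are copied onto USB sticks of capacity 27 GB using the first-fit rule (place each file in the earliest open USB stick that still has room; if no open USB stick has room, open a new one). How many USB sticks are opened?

5

  9 → USB stick 1 (new)  [load 9/27]
  14 → USB stick 1  [load 23/27]
  4 → USB stick 1  [load 27/27]
  14 → USB stick 2 (new)  [load 14/27]
  5 → USB stick 2  [load 19/27]
  14 → USB stick 3 (new)  [load 14/27]
  4 → USB stick 2  [load 23/27]
  21 → USB stick 4 (new)  [load 21/27]
  18 → USB stick 5 (new)  [load 18/27]
  5 → USB stick 3  [load 19/27]
  9 → USB stick 5  [load 27/27]
5 USB sticks opened.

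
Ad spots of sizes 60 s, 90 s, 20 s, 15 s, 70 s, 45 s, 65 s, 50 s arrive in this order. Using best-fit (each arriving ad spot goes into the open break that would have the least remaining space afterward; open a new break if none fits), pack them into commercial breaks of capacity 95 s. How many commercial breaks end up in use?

5

  60 → break 1 (new)  [load 60/95]
  90 → break 2 (new)  [load 90/95]
  20 → break 1  [load 80/95]
  15 → break 1  [load 95/95]
  70 → break 3 (new)  [load 70/95]
  45 → break 4 (new)  [load 45/95]
  65 → break 5 (new)  [load 65/95]
  50 → break 4  [load 95/95]
5 commercial breaks opened.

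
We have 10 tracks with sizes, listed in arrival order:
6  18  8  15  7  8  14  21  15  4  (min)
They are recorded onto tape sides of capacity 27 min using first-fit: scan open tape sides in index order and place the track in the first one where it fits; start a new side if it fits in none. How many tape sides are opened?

6

  6 → side 1 (new)  [load 6/27]
  18 → side 1  [load 24/27]
  8 → side 2 (new)  [load 8/27]
  15 → side 2  [load 23/27]
  7 → side 3 (new)  [load 7/27]
  8 → side 3  [load 15/27]
  14 → side 4 (new)  [load 14/27]
  21 → side 5 (new)  [load 21/27]
  15 → side 6 (new)  [load 15/27]
  4 → side 2  [load 27/27]
6 tape sides opened.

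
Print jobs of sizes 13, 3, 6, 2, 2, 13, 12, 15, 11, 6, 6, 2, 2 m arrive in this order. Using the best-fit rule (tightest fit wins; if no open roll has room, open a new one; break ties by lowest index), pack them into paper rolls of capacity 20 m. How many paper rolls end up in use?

5

  13 → roll 1 (new)  [load 13/20]
  3 → roll 1  [load 16/20]
  6 → roll 2 (new)  [load 6/20]
  2 → roll 1  [load 18/20]
  2 → roll 1  [load 20/20]
  13 → roll 2  [load 19/20]
  12 → roll 3 (new)  [load 12/20]
  15 → roll 4 (new)  [load 15/20]
  11 → roll 5 (new)  [load 11/20]
  6 → roll 3  [load 18/20]
  6 → roll 5  [load 17/20]
  2 → roll 3  [load 20/20]
  2 → roll 5  [load 19/20]
5 paper rolls opened.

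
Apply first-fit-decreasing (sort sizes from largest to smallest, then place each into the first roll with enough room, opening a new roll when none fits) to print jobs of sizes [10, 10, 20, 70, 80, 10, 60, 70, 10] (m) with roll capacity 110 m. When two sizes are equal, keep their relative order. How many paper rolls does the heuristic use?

Sorted descending: 80, 70, 70, 60, 20, 10, 10, 10, 10.
  80 → roll 1 (new)  [load 80/110]
  70 → roll 2 (new)  [load 70/110]
  70 → roll 3 (new)  [load 70/110]
  60 → roll 4 (new)  [load 60/110]
  20 → roll 1  [load 100/110]
  10 → roll 1  [load 110/110]
  10 → roll 2  [load 80/110]
  10 → roll 2  [load 90/110]
  10 → roll 2  [load 100/110]
4 paper rolls opened.

4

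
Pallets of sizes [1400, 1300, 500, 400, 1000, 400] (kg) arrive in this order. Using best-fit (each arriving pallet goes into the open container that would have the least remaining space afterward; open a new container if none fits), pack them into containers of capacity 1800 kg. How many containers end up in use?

3

  1400 → container 1 (new)  [load 1400/1800]
  1300 → container 2 (new)  [load 1300/1800]
  500 → container 2  [load 1800/1800]
  400 → container 1  [load 1800/1800]
  1000 → container 3 (new)  [load 1000/1800]
  400 → container 3  [load 1400/1800]
3 containers opened.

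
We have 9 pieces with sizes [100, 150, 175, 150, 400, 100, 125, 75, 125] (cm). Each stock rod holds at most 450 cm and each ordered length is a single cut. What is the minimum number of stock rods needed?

4

Total = 400 + 175 + 150 + 150 + 125 + 125 + 100 + 100 + 75 = 1400 cm.
Lower bound: ⌈1400/450⌉ = 4 stock rods.
A packing using 4 stock rods:
  stock rod 1: 400 = 400
  stock rod 2: 175 + 150 + 125 = 450
  stock rod 3: 150 + 125 + 100 + 75 = 450
  stock rod 4: 100 = 100
This matches the lower bound, so 4 is optimal.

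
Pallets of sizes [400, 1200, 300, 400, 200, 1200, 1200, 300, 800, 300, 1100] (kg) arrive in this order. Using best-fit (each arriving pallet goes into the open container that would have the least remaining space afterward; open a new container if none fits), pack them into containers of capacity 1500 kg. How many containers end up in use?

  400 → container 1 (new)  [load 400/1500]
  1200 → container 2 (new)  [load 1200/1500]
  300 → container 2  [load 1500/1500]
  400 → container 1  [load 800/1500]
  200 → container 1  [load 1000/1500]
  1200 → container 3 (new)  [load 1200/1500]
  1200 → container 4 (new)  [load 1200/1500]
  300 → container 3  [load 1500/1500]
  800 → container 5 (new)  [load 800/1500]
  300 → container 4  [load 1500/1500]
  1100 → container 6 (new)  [load 1100/1500]
6 containers opened.

6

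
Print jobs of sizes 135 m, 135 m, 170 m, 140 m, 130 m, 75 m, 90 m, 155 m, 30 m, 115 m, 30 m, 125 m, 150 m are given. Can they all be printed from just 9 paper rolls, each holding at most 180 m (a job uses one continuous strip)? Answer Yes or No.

No

Total = 1480 m; ⌈1480/180⌉ = 9.
The bound of 9 does not rule out 9, but exhaustive search shows no assignment into 9 paper rolls of capacity 180 m exists — the minimum is 10.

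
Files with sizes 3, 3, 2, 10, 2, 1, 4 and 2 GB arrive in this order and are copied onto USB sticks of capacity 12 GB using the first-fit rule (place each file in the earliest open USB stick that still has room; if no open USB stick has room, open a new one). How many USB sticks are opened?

3

  3 → USB stick 1 (new)  [load 3/12]
  3 → USB stick 1  [load 6/12]
  2 → USB stick 1  [load 8/12]
  10 → USB stick 2 (new)  [load 10/12]
  2 → USB stick 1  [load 10/12]
  1 → USB stick 1  [load 11/12]
  4 → USB stick 3 (new)  [load 4/12]
  2 → USB stick 2  [load 12/12]
3 USB sticks opened.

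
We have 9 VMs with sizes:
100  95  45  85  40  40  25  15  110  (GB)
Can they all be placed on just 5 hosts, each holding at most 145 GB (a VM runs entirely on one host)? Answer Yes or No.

Yes

A valid assignment using 4 hosts:
  host 1: 110 + 25 = 135
  host 2: 100 + 45 = 145
  host 3: 95 + 40 = 135
  host 4: 85 + 40 + 15 = 140
That uses only 4 ≤ 5, so 5 hosts are enough.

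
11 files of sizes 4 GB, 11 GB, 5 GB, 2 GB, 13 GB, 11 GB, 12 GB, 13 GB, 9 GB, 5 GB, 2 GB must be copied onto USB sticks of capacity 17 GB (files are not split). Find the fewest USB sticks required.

6

Total = 13 + 13 + 12 + 11 + 11 + 9 + 5 + 5 + 4 + 2 + 2 = 87 GB.
Lower bound: ⌈87/17⌉ = 6 USB sticks.
A packing using 6 USB sticks:
  USB stick 1: 13 + 4 = 17
  USB stick 2: 13 + 2 + 2 = 17
  USB stick 3: 12 + 5 = 17
  USB stick 4: 11 + 5 = 16
  USB stick 5: 11 = 11
  USB stick 6: 9 = 9
This matches the lower bound, so 6 is optimal.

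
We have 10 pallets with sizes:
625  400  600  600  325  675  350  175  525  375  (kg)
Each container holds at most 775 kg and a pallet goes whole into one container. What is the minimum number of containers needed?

Total = 675 + 625 + 600 + 600 + 525 + 400 + 375 + 350 + 325 + 175 = 4650 kg.
Lower bound: ⌈4650/775⌉ = 6 containers.
A packing using 7 containers:
  container 1: 675 = 675
  container 2: 625 = 625
  container 3: 600 + 175 = 775
  container 4: 600 = 600
  container 5: 525 = 525
  container 6: 400 + 375 = 775
  container 7: 350 + 325 = 675
No arrangement into 6 containers stays within capacity, so 7 is optimal.

7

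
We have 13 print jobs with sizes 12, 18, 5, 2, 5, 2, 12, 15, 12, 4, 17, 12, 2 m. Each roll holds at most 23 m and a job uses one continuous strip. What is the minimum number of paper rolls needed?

7

Total = 18 + 17 + 15 + 12 + 12 + 12 + 12 + 5 + 5 + 4 + 2 + 2 + 2 = 118 m.
Lower bound: ⌈118/23⌉ = 6 paper rolls.
Also, 7 print jobs each exceed 23/2 m, and no two of those can share a roll, so at least 7 paper rolls are needed.
A packing using 7 paper rolls:
  roll 1: 18 + 5 = 23
  roll 2: 17 + 5 = 22
  roll 3: 15 + 4 + 2 + 2 = 23
  roll 4: 12 + 2 = 14
  roll 5: 12 = 12
  roll 6: 12 = 12
  roll 7: 12 = 12
This matches the lower bound, so 7 is optimal.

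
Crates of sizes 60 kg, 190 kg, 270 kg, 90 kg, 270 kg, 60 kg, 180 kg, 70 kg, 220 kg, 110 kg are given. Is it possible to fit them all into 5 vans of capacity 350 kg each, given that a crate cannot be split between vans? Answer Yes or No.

A valid assignment using 5 vans:
  van 1: 270 + 70 = 340
  van 2: 270 + 60 = 330
  van 3: 220 + 110 = 330
  van 4: 190 + 90 + 60 = 340
  van 5: 180 = 180
Every load is within 350 kg, so 5 vans suffice.

Yes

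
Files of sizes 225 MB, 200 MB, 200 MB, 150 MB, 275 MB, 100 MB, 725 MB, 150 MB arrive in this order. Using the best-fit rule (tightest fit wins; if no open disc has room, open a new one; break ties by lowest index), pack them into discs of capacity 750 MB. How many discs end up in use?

3

  225 → disc 1 (new)  [load 225/750]
  200 → disc 1  [load 425/750]
  200 → disc 1  [load 625/750]
  150 → disc 2 (new)  [load 150/750]
  275 → disc 2  [load 425/750]
  100 → disc 1  [load 725/750]
  725 → disc 3 (new)  [load 725/750]
  150 → disc 2  [load 575/750]
3 discs opened.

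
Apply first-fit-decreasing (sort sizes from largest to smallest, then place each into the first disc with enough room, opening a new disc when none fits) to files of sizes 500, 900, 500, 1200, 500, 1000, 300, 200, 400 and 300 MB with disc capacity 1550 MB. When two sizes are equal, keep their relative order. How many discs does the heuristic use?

Sorted descending: 1200, 1000, 900, 500, 500, 500, 400, 300, 300, 200.
  1200 → disc 1 (new)  [load 1200/1550]
  1000 → disc 2 (new)  [load 1000/1550]
  900 → disc 3 (new)  [load 900/1550]
  500 → disc 2  [load 1500/1550]
  500 → disc 3  [load 1400/1550]
  500 → disc 4 (new)  [load 500/1550]
  400 → disc 4  [load 900/1550]
  300 → disc 1  [load 1500/1550]
  300 → disc 4  [load 1200/1550]
  200 → disc 4  [load 1400/1550]
4 discs opened.

4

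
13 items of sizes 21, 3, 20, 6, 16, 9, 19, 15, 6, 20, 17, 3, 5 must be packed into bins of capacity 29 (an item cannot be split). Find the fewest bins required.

7

Total = 21 + 20 + 20 + 19 + 17 + 16 + 15 + 9 + 6 + 6 + 5 + 3 + 3 = 160.
Lower bound: ⌈160/29⌉ = 6 bins.
Also, 7 items each exceed 29/2, and no two of those can share a bin, so at least 7 bins are needed.
A packing using 7 bins:
  bin 1: 21 + 6 = 27
  bin 2: 20 + 9 = 29
  bin 3: 20 + 6 + 3 = 29
  bin 4: 19 + 5 + 3 = 27
  bin 5: 17 = 17
  bin 6: 16 = 16
  bin 7: 15 = 15
This matches the lower bound, so 7 is optimal.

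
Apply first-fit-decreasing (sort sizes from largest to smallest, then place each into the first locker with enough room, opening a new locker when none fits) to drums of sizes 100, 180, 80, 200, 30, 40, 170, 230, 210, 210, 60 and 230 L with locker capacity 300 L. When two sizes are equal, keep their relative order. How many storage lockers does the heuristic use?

7

Sorted descending: 230, 230, 210, 210, 200, 180, 170, 100, 80, 60, 40, 30.
  230 → locker 1 (new)  [load 230/300]
  230 → locker 2 (new)  [load 230/300]
  210 → locker 3 (new)  [load 210/300]
  210 → locker 4 (new)  [load 210/300]
  200 → locker 5 (new)  [load 200/300]
  180 → locker 6 (new)  [load 180/300]
  170 → locker 7 (new)  [load 170/300]
  100 → locker 5  [load 300/300]
  80 → locker 3  [load 290/300]
  60 → locker 1  [load 290/300]
  40 → locker 2  [load 270/300]
  30 → locker 2  [load 300/300]
7 storage lockers opened.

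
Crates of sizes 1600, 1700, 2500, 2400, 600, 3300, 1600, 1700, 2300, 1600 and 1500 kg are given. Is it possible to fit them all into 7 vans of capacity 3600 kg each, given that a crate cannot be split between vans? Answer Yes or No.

A valid assignment using 7 vans:
  van 1: 3300 = 3300
  van 2: 2500 + 600 = 3100
  van 3: 2400 = 2400
  van 4: 2300 = 2300
  van 5: 1700 + 1700 = 3400
  van 6: 1600 + 1600 = 3200
  van 7: 1600 + 1500 = 3100
Every load is within 3600 kg, so 7 vans suffice.

Yes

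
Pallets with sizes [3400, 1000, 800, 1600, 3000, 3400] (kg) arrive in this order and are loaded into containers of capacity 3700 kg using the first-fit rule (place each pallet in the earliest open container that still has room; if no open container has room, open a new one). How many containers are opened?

  3400 → container 1 (new)  [load 3400/3700]
  1000 → container 2 (new)  [load 1000/3700]
  800 → container 2  [load 1800/3700]
  1600 → container 2  [load 3400/3700]
  3000 → container 3 (new)  [load 3000/3700]
  3400 → container 4 (new)  [load 3400/3700]
4 containers opened.

4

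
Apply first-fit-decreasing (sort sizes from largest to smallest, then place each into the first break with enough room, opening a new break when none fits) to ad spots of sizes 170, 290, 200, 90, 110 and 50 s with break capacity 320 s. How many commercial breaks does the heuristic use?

3

Sorted descending: 290, 200, 170, 110, 90, 50.
  290 → break 1 (new)  [load 290/320]
  200 → break 2 (new)  [load 200/320]
  170 → break 3 (new)  [load 170/320]
  110 → break 2  [load 310/320]
  90 → break 3  [load 260/320]
  50 → break 3  [load 310/320]
3 commercial breaks opened.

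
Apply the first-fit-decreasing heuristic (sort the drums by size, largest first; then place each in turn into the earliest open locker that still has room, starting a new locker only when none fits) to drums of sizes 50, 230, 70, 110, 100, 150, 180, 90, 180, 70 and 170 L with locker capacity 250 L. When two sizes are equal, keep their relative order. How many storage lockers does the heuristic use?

6

Sorted descending: 230, 180, 180, 170, 150, 110, 100, 90, 70, 70, 50.
  230 → locker 1 (new)  [load 230/250]
  180 → locker 2 (new)  [load 180/250]
  180 → locker 3 (new)  [load 180/250]
  170 → locker 4 (new)  [load 170/250]
  150 → locker 5 (new)  [load 150/250]
  110 → locker 6 (new)  [load 110/250]
  100 → locker 5  [load 250/250]
  90 → locker 6  [load 200/250]
  70 → locker 2  [load 250/250]
  70 → locker 3  [load 250/250]
  50 → locker 4  [load 220/250]
6 storage lockers opened.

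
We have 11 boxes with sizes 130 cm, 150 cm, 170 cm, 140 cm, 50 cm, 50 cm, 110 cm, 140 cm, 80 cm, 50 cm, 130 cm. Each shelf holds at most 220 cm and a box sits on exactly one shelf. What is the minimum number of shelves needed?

Total = 170 + 150 + 140 + 140 + 130 + 130 + 110 + 80 + 50 + 50 + 50 = 1200 cm.
Lower bound: ⌈1200/220⌉ = 6 shelves.
A packing using 7 shelves:
  shelf 1: 170 + 50 = 220
  shelf 2: 150 + 50 = 200
  shelf 3: 140 + 80 = 220
  shelf 4: 140 + 50 = 190
  shelf 5: 130 = 130
  shelf 6: 130 = 130
  shelf 7: 110 = 110
No arrangement into 6 shelves stays within capacity, so 7 is optimal.

7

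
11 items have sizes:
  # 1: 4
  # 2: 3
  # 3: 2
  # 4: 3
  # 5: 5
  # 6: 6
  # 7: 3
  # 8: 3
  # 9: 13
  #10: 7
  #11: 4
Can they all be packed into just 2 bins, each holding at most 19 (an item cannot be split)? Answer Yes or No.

No

Total = 53; ⌈53/19⌉ = 3.
At least 3 bins are required, but only 2 are allowed.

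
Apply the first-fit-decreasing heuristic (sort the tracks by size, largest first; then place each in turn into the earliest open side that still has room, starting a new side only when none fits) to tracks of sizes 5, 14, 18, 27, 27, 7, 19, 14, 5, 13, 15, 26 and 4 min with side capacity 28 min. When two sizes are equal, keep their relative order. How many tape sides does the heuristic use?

Sorted descending: 27, 27, 26, 19, 18, 15, 14, 14, 13, 7, 5, 5, 4.
  27 → side 1 (new)  [load 27/28]
  27 → side 2 (new)  [load 27/28]
  26 → side 3 (new)  [load 26/28]
  19 → side 4 (new)  [load 19/28]
  18 → side 5 (new)  [load 18/28]
  15 → side 6 (new)  [load 15/28]
  14 → side 7 (new)  [load 14/28]
  14 → side 7  [load 28/28]
  13 → side 6  [load 28/28]
  7 → side 4  [load 26/28]
  5 → side 5  [load 23/28]
  5 → side 5  [load 28/28]
  4 → side 8 (new)  [load 4/28]
8 tape sides opened.

8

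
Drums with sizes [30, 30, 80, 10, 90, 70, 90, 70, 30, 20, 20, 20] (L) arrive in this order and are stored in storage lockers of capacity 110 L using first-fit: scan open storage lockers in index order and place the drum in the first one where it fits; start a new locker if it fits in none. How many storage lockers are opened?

  30 → locker 1 (new)  [load 30/110]
  30 → locker 1  [load 60/110]
  80 → locker 2 (new)  [load 80/110]
  10 → locker 1  [load 70/110]
  90 → locker 3 (new)  [load 90/110]
  70 → locker 4 (new)  [load 70/110]
  90 → locker 5 (new)  [load 90/110]
  70 → locker 6 (new)  [load 70/110]
  30 → locker 1  [load 100/110]
  20 → locker 2  [load 100/110]
  20 → locker 3  [load 110/110]
  20 → locker 4  [load 90/110]
6 storage lockers opened.

6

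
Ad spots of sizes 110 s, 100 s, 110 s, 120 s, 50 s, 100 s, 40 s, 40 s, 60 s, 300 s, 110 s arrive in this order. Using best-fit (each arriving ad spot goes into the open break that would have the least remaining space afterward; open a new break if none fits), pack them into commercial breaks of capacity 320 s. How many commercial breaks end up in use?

4

  110 → break 1 (new)  [load 110/320]
  100 → break 1  [load 210/320]
  110 → break 1  [load 320/320]
  120 → break 2 (new)  [load 120/320]
  50 → break 2  [load 170/320]
  100 → break 2  [load 270/320]
  40 → break 2  [load 310/320]
  40 → break 3 (new)  [load 40/320]
  60 → break 3  [load 100/320]
  300 → break 4 (new)  [load 300/320]
  110 → break 3  [load 210/320]
4 commercial breaks opened.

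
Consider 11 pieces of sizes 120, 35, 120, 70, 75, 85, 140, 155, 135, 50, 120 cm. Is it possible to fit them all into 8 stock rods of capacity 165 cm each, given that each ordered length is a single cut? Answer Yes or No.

A valid assignment using 8 stock rods:
  stock rod 1: 155 = 155
  stock rod 2: 140 = 140
  stock rod 3: 135 = 135
  stock rod 4: 120 + 35 = 155
  stock rod 5: 120 = 120
  stock rod 6: 120 = 120
  stock rod 7: 85 + 75 = 160
  stock rod 8: 70 + 50 = 120
Every load is within 165 cm, so 8 stock rods suffice.

Yes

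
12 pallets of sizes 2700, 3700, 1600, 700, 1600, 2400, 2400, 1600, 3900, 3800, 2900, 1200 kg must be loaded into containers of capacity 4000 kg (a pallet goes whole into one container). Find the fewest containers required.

Total = 3900 + 3800 + 3700 + 2900 + 2700 + 2400 + 2400 + 1600 + 1600 + 1600 + 1200 + 700 = 28500 kg.
Lower bound: ⌈28500/4000⌉ = 8 containers.
A packing using 8 containers:
  container 1: 3900 = 3900
  container 2: 3800 = 3800
  container 3: 3700 = 3700
  container 4: 2900 + 700 = 3600
  container 5: 2700 + 1200 = 3900
  container 6: 2400 + 1600 = 4000
  container 7: 2400 + 1600 = 4000
  container 8: 1600 = 1600
This matches the lower bound, so 8 is optimal.

8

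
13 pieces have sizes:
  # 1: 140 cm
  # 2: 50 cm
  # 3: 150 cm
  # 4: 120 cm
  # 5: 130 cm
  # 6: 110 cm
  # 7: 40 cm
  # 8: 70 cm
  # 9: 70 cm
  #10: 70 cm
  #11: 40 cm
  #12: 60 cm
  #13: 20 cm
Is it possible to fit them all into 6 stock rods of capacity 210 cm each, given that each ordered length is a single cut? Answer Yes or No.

Yes

A valid assignment using 6 stock rods:
  stock rod 1: 150 + 60 = 210
  stock rod 2: 140 + 70 = 210
  stock rod 3: 130 + 70 = 200
  stock rod 4: 120 + 70 + 20 = 210
  stock rod 5: 110 + 50 + 40 = 200
  stock rod 6: 40 = 40
Every load is within 210 cm, so 6 stock rods suffice.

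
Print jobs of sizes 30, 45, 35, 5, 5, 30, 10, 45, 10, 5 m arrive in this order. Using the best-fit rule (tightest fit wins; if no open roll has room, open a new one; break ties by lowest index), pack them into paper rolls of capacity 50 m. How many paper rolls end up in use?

5

  30 → roll 1 (new)  [load 30/50]
  45 → roll 2 (new)  [load 45/50]
  35 → roll 3 (new)  [load 35/50]
  5 → roll 2  [load 50/50]
  5 → roll 3  [load 40/50]
  30 → roll 4 (new)  [load 30/50]
  10 → roll 3  [load 50/50]
  45 → roll 5 (new)  [load 45/50]
  10 → roll 1  [load 40/50]
  5 → roll 5  [load 50/50]
5 paper rolls opened.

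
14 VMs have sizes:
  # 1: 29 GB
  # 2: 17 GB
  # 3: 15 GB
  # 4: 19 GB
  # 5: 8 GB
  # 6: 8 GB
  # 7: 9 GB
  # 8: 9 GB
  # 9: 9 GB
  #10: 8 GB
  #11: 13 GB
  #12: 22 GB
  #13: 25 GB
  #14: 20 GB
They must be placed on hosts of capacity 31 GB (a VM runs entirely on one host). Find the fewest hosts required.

Total = 29 + 25 + 22 + 20 + 19 + 17 + 15 + 13 + 9 + 9 + 9 + 8 + 8 + 8 = 211 GB.
Lower bound: ⌈211/31⌉ = 7 hosts.
A packing using 8 hosts:
  host 1: 29 = 29
  host 2: 25 = 25
  host 3: 22 + 9 = 31
  host 4: 20 + 9 = 29
  host 5: 19 + 9 = 28
  host 6: 17 + 13 = 30
  host 7: 15 + 8 + 8 = 31
  host 8: 8 = 8
No arrangement into 7 hosts stays within capacity, so 8 is optimal.

8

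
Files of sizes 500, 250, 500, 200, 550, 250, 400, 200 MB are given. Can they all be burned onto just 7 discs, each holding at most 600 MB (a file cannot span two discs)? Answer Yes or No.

Yes

A valid assignment using 6 discs:
  disc 1: 550 = 550
  disc 2: 500 = 500
  disc 3: 500 = 500
  disc 4: 400 + 200 = 600
  disc 5: 250 + 250 = 500
  disc 6: 200 = 200
That uses only 6 ≤ 7, so 7 discs are enough.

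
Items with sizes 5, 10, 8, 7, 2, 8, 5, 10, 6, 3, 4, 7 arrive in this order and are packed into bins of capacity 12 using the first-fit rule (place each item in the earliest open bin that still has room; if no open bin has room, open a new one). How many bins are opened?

  5 → bin 1 (new)  [load 5/12]
  10 → bin 2 (new)  [load 10/12]
  8 → bin 3 (new)  [load 8/12]
  7 → bin 1  [load 12/12]
  2 → bin 2  [load 12/12]
  8 → bin 4 (new)  [load 8/12]
  5 → bin 5 (new)  [load 5/12]
  10 → bin 6 (new)  [load 10/12]
  6 → bin 5  [load 11/12]
  3 → bin 3  [load 11/12]
  4 → bin 4  [load 12/12]
  7 → bin 7 (new)  [load 7/12]
7 bins opened.

7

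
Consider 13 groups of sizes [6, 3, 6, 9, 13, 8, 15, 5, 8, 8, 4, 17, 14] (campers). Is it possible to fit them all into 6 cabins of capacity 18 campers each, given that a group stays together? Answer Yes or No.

No

Total = 116 campers; ⌈116/18⌉ = 7.
At least 7 cabins are required, but only 6 are allowed.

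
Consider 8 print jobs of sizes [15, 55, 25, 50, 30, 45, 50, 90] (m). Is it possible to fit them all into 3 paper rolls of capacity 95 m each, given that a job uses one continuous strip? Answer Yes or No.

Total = 360 m; ⌈360/95⌉ = 4.
At least 4 paper rolls are required, but only 3 are allowed.

No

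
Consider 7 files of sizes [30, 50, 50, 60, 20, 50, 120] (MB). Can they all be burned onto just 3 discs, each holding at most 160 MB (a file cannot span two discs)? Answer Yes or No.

Yes

A valid assignment using 3 discs:
  disc 1: 120 + 30 = 150
  disc 2: 60 + 50 + 50 = 160
  disc 3: 50 + 20 = 70
Every load is within 160 MB, so 3 discs suffice.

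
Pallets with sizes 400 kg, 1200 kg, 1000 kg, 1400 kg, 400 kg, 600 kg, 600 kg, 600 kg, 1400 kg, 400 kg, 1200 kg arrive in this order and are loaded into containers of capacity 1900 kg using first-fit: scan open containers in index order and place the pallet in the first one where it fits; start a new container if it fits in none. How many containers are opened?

6

  400 → container 1 (new)  [load 400/1900]
  1200 → container 1  [load 1600/1900]
  1000 → container 2 (new)  [load 1000/1900]
  1400 → container 3 (new)  [load 1400/1900]
  400 → container 2  [load 1400/1900]
  600 → container 4 (new)  [load 600/1900]
  600 → container 4  [load 1200/1900]
  600 → container 4  [load 1800/1900]
  1400 → container 5 (new)  [load 1400/1900]
  400 → container 2  [load 1800/1900]
  1200 → container 6 (new)  [load 1200/1900]
6 containers opened.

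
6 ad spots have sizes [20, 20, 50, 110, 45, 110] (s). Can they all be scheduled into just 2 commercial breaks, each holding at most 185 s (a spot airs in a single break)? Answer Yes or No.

A valid assignment using 2 commercial breaks:
  break 1: 110 + 50 + 20 = 180
  break 2: 110 + 45 + 20 = 175
Every load is within 185 s, so 2 commercial breaks suffice.

Yes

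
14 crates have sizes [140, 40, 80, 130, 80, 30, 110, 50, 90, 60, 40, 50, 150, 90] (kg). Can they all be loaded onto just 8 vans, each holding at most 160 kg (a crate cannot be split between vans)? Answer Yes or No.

Yes

A valid assignment using 8 vans:
  van 1: 150 = 150
  van 2: 140 = 140
  van 3: 130 + 30 = 160
  van 4: 110 + 50 = 160
  van 5: 90 + 60 = 150
  van 6: 90 + 50 = 140
  van 7: 80 + 80 = 160
  van 8: 40 + 40 = 80
Every load is within 160 kg, so 8 vans suffice.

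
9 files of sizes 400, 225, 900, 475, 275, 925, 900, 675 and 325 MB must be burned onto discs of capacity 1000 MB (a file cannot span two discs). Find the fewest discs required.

6

Total = 925 + 900 + 900 + 675 + 475 + 400 + 325 + 275 + 225 = 5100 MB.
Lower bound: ⌈5100/1000⌉ = 6 discs.
A packing using 6 discs:
  disc 1: 925 = 925
  disc 2: 900 = 900
  disc 3: 900 = 900
  disc 4: 675 + 325 = 1000
  disc 5: 475 + 400 = 875
  disc 6: 275 + 225 = 500
This matches the lower bound, so 6 is optimal.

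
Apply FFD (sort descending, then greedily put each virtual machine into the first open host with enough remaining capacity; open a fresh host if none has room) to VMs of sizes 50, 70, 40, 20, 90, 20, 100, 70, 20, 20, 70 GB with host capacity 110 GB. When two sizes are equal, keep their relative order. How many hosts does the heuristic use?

6

Sorted descending: 100, 90, 70, 70, 70, 50, 40, 20, 20, 20, 20.
  100 → host 1 (new)  [load 100/110]
  90 → host 2 (new)  [load 90/110]
  70 → host 3 (new)  [load 70/110]
  70 → host 4 (new)  [load 70/110]
  70 → host 5 (new)  [load 70/110]
  50 → host 6 (new)  [load 50/110]
  40 → host 3  [load 110/110]
  20 → host 2  [load 110/110]
  20 → host 4  [load 90/110]
  20 → host 4  [load 110/110]
  20 → host 5  [load 90/110]
6 hosts opened.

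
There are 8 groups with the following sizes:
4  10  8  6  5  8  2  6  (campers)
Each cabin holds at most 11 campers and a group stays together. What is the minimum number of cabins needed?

Total = 10 + 8 + 8 + 6 + 6 + 5 + 4 + 2 = 49 campers.
Lower bound: ⌈49/11⌉ = 5 cabins.
A packing using 5 cabins:
  cabin 1: 10 = 10
  cabin 2: 8 + 2 = 10
  cabin 3: 8 = 8
  cabin 4: 6 + 5 = 11
  cabin 5: 6 + 4 = 10
This matches the lower bound, so 5 is optimal.

5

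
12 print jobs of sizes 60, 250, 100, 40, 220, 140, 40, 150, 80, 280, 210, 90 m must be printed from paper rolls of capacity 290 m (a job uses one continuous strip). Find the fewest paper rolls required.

Total = 280 + 250 + 220 + 210 + 150 + 140 + 100 + 90 + 80 + 60 + 40 + 40 = 1660 m.
Lower bound: ⌈1660/290⌉ = 6 paper rolls.
A packing using 6 paper rolls:
  roll 1: 280 = 280
  roll 2: 250 + 40 = 290
  roll 3: 220 + 60 = 280
  roll 4: 210 + 80 = 290
  roll 5: 150 + 140 = 290
  roll 6: 100 + 90 + 40 = 230
This matches the lower bound, so 6 is optimal.

6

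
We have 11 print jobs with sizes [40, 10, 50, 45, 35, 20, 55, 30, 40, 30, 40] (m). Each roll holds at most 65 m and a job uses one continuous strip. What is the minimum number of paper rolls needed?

Total = 55 + 50 + 45 + 40 + 40 + 40 + 35 + 30 + 30 + 20 + 10 = 395 m.
Lower bound: ⌈395/65⌉ = 7 paper rolls.
A packing using 8 paper rolls:
  roll 1: 55 + 10 = 65
  roll 2: 50 = 50
  roll 3: 45 + 20 = 65
  roll 4: 40 = 40
  roll 5: 40 = 40
  roll 6: 40 = 40
  roll 7: 35 + 30 = 65
  roll 8: 30 = 30
No arrangement into 7 paper rolls stays within capacity, so 8 is optimal.

8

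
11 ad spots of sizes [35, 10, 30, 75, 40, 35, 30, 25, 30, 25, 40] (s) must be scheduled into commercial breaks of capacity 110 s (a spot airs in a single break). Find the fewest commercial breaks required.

4

Total = 75 + 40 + 40 + 35 + 35 + 30 + 30 + 30 + 25 + 25 + 10 = 375 s.
Lower bound: ⌈375/110⌉ = 4 commercial breaks.
A packing using 4 commercial breaks:
  break 1: 75 + 35 = 110
  break 2: 40 + 40 + 30 = 110
  break 3: 35 + 30 + 30 + 10 = 105
  break 4: 25 + 25 = 50
This matches the lower bound, so 4 is optimal.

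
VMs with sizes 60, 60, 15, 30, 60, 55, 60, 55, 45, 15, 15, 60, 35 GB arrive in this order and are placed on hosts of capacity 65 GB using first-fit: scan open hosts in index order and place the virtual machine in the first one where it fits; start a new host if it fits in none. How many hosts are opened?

10

  60 → host 1 (new)  [load 60/65]
  60 → host 2 (new)  [load 60/65]
  15 → host 3 (new)  [load 15/65]
  30 → host 3  [load 45/65]
  60 → host 4 (new)  [load 60/65]
  55 → host 5 (new)  [load 55/65]
  60 → host 6 (new)  [load 60/65]
  55 → host 7 (new)  [load 55/65]
  45 → host 8 (new)  [load 45/65]
  15 → host 3  [load 60/65]
  15 → host 8  [load 60/65]
  60 → host 9 (new)  [load 60/65]
  35 → host 10 (new)  [load 35/65]
10 hosts opened.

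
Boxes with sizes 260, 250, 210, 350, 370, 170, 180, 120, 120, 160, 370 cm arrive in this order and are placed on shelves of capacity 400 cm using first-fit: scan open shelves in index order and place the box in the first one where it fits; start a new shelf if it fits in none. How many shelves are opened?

  260 → shelf 1 (new)  [load 260/400]
  250 → shelf 2 (new)  [load 250/400]
  210 → shelf 3 (new)  [load 210/400]
  350 → shelf 4 (new)  [load 350/400]
  370 → shelf 5 (new)  [load 370/400]
  170 → shelf 3  [load 380/400]
  180 → shelf 6 (new)  [load 180/400]
  120 → shelf 1  [load 380/400]
  120 → shelf 2  [load 370/400]
  160 → shelf 6  [load 340/400]
  370 → shelf 7 (new)  [load 370/400]
7 shelves opened.

7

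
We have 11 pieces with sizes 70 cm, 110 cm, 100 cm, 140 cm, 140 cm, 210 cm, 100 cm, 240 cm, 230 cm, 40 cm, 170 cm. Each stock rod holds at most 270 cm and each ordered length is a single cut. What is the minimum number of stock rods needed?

Total = 240 + 230 + 210 + 170 + 140 + 140 + 110 + 100 + 100 + 70 + 40 = 1550 cm.
Lower bound: ⌈1550/270⌉ = 6 stock rods.
A packing using 7 stock rods:
  stock rod 1: 240 = 240
  stock rod 2: 230 + 40 = 270
  stock rod 3: 210 = 210
  stock rod 4: 170 + 100 = 270
  stock rod 5: 140 + 110 = 250
  stock rod 6: 140 + 100 = 240
  stock rod 7: 70 = 70
No arrangement into 6 stock rods stays within capacity, so 7 is optimal.

7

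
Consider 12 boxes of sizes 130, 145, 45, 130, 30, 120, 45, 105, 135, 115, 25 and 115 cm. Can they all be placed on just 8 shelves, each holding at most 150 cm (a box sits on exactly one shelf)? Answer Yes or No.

Total = 1140 cm; ⌈1140/150⌉ = 8.
The bound of 8 does not rule out 8, but exhaustive search shows no assignment into 8 shelves of capacity 150 cm exists — the minimum is 9.

No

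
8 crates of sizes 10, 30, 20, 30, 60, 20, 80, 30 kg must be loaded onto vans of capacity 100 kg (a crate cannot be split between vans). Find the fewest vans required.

Total = 80 + 60 + 30 + 30 + 30 + 20 + 20 + 10 = 280 kg.
Lower bound: ⌈280/100⌉ = 3 vans.
A packing using 3 vans:
  van 1: 80 + 20 = 100
  van 2: 60 + 30 + 10 = 100
  van 3: 30 + 30 + 20 = 80
This matches the lower bound, so 3 is optimal.

3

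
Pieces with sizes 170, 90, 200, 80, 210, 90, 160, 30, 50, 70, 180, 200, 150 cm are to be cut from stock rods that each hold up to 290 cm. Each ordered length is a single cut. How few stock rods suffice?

Total = 210 + 200 + 200 + 180 + 170 + 160 + 150 + 90 + 90 + 80 + 70 + 50 + 30 = 1680 cm.
Lower bound: ⌈1680/290⌉ = 6 stock rods.
Also, 7 pieces each exceed 145 cm, and no two of those can share a stock rod, so at least 7 stock rods are needed.
A packing using 7 stock rods:
  stock rod 1: 210 + 80 = 290
  stock rod 2: 200 + 90 = 290
  stock rod 3: 200 + 90 = 290
  stock rod 4: 180 + 70 + 30 = 280
  stock rod 5: 170 + 50 = 220
  stock rod 6: 160 = 160
  stock rod 7: 150 = 150
This matches the lower bound, so 7 is optimal.

7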